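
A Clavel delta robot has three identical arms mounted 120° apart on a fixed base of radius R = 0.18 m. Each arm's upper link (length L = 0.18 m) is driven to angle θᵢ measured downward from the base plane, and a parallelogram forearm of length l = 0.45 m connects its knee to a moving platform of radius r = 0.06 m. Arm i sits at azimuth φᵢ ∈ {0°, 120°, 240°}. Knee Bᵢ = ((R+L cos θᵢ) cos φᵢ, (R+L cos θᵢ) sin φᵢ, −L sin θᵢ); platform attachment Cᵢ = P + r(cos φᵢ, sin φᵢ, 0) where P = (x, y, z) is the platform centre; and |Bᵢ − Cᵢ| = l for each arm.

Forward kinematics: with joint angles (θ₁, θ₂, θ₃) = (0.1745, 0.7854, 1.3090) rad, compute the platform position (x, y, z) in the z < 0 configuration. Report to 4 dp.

(0.1702, 0.1047, -0.4501)

S1 = (0.2973·cos0.0°, 0.2973·sin0.0°, -0.0313) = (0.2973, 0.0000, -0.0313)
arm 2 at φ=120.0°: e+L cos θ2 = 0.2473;  S2 = (-0.1236, 0.2141, -0.1273)
S3 = (0.1666·cos240.0°, 0.1666·sin240.0°, -0.1739) = (-0.0833, -0.1443, -0.1739)
eliminate P² terms by subtracting sphere 1 from 2 and 3
plane₁₂: -0.8418x+0.4283y+-0.1921z = -0.0120
Cramer: x(z) = 0.0297-0.3122z;  y(z) = 0.0304-0.1651z
sphere 1 gives Az²+Bz+C=0 with A=1.1247, B=0.2195, C=-0.1290;  B²−4AC=0.6286;  roots -0.4501, 0.2549;  negative root z = -0.4501
x = 0.1702, y = 0.1047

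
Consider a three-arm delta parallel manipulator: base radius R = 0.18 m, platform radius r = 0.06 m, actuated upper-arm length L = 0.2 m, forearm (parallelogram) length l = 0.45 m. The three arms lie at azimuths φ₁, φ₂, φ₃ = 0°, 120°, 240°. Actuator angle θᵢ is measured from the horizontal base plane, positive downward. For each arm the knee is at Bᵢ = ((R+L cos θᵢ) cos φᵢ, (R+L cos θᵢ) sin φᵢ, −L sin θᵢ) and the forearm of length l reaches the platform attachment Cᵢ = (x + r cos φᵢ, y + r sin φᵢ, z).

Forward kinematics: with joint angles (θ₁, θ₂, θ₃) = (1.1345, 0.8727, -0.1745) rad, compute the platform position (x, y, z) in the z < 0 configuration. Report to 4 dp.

centre 1 = (0.2045·cos0.0°, 0.2045·sin0.0°, -0.1813) = (0.2045, 0.0000, -0.1813)
centre 2 = (0.2486·cos120.0°, 0.2486·sin120.0°, -0.1532) = (-0.1243, 0.2153, -0.1532)
centre 3 = (0.3170·cos240.0°, 0.3170·sin240.0°, 0.0347) = (-0.1585, -0.2745, 0.0347)
subtract pairs → two planes through P
linear system: -0.6576x+0.4305y = 0.0106−0.0561z; -0.7260x+-0.5490y = 0.0270−0.4320z
det = 0.6736;  x = -0.0259+0.3218z,  y = -0.0150+0.3613z
into |P−centre ₁|² = l²: 1.2341z² + 0.2034z + -0.1163 = 0;  Δ = 0.6157;  z = -0.4003 or 0.2355 → z<0 root = -0.4003
x = -0.1547, y = -0.1596

(-0.1547, -0.1596, -0.4003)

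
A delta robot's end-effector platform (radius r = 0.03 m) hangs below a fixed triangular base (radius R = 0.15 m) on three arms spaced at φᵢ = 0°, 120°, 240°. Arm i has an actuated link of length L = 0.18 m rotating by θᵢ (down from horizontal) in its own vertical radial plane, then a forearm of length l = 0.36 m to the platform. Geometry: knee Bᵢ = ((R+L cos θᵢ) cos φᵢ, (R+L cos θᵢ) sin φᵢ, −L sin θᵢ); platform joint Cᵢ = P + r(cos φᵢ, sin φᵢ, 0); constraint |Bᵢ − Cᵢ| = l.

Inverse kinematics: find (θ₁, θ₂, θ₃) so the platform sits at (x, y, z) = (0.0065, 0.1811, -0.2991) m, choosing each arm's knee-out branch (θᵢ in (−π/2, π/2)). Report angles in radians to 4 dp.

θ₁ = 0.6984, θ₂ = -0.0875, θ₃ = 1.3091

rotate P by −φ1: (0.0065, 0.1811, -0.2991)
  e−x'=0.1135;  (l²−L²−(e−x')²−y'²−z²)/2L = -0.1054
  θ1 = atan2(B,A) + arccos(C/0.3199) = 0.6984
arm 2 (φ=120.0°): x'=0.1536, y'=-0.0962
  A=-0.0336, B=-0.2991, C=(l²−L²−A²−y'²−z²)/(2L)=-0.0073
  √(A²+B²)=0.3010;  θ2 = -1.6826+1.5952 ≈ -0.0875
φ3=240.0° → target in arm frame (-0.1601, -0.0849)
  A cos θ + B sin θ = C:  0.2801·cos θ + -0.2991·sin θ = -0.2164
  √(A²+B²)=0.4098;  θ3 = -0.8182+2.1273 ≈ 1.3091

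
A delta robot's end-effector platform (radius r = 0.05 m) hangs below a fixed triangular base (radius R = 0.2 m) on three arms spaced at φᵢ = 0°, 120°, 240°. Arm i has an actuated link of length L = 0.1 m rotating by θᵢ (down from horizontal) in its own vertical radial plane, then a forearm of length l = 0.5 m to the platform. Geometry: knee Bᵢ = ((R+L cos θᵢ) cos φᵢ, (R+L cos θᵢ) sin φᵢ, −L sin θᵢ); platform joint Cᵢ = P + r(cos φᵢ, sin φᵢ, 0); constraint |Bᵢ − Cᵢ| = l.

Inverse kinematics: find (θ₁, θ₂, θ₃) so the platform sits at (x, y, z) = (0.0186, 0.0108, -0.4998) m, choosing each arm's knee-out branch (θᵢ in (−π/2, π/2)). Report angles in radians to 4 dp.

θ₁ = 0.5232, θ₂ = 0.6106, θ₃ = 0.6976

φ1=0.0° → target in arm frame (0.0186, 0.0108)
  A cos θ + B sin θ = C:  0.1314·cos θ + -0.4998·sin θ = -0.1359
  γ=atan2(-0.4998,0.1314)=-1.3137;  ψ=arccos(-0.2630)=1.8369;  θ1=γ+ψ≈0.5232
arm 2 (φ=120.0°): x'=0.0001, y'=-0.0215
  A cos θ + B sin θ = C:  0.1499·cos θ + -0.4998·sin θ = -0.1637
  γ=atan2(-0.4998,0.1499)=-1.2793;  ψ=arccos(-0.3138)=1.8900;  θ2=γ+ψ≈0.6106
φ3=240.0° → target in arm frame (-0.0187, 0.0107)
  A=0.1687, B=-0.4998, C=(l²−L²−A²−y'²−z²)/(2L)=-0.1918
  θ3 = atan2(B,A) + arccos(C/0.5275) = 0.6976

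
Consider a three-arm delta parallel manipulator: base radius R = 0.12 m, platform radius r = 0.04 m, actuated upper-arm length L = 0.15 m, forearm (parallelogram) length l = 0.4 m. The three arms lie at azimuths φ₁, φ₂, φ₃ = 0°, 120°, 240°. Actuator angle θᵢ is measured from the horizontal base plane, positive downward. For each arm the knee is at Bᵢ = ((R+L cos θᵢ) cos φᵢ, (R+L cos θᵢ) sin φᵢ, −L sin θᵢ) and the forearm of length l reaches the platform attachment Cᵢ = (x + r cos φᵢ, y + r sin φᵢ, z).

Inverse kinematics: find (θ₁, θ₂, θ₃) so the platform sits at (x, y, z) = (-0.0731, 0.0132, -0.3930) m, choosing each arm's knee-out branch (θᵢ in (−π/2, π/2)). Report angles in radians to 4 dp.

θ₁ = 0.6978, θ₂ = 0.2614, θ₃ = 0.3490

arm 1 (φ=0.0°): x'=-0.0731, y'=0.0132
  A=0.1531, B=-0.3930, C=(l²−L²−A²−y'²−z²)/(2L)=-0.1352
  θ1 = atan2(B,A) + arccos(C/0.4218) = 0.6978
φ2=120.0° → target in arm frame (0.0480, 0.0567)
  A cos θ + B sin θ = C:  0.0320·cos θ + -0.3930·sin θ = -0.0706
  θ2 = atan2(B,A) + arccos(C/0.3943) = 0.2614
φ3=240.0° → target in arm frame (0.0251, -0.0699)
  A=0.0549, B=-0.3930, C=(l²−L²−A²−y'²−z²)/(2L)=-0.0828
  θ3 = atan2(B,A) + arccos(C/0.3968) = 0.3490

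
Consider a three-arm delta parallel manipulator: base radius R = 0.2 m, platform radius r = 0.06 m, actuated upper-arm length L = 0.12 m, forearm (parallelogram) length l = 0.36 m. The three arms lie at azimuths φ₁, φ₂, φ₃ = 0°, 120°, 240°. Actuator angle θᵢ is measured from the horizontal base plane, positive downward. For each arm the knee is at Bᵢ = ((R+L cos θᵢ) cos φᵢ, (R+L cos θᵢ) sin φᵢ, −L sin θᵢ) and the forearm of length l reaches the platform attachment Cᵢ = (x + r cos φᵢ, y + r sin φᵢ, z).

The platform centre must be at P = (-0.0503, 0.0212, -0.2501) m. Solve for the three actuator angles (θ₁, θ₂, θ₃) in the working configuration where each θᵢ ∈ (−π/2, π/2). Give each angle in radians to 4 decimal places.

rotate P by −φ1: (-0.0503, 0.0212, -0.2501)
  A cos θ + B sin θ = C:  0.1903·cos θ + -0.2501·sin θ = 0.0666
  θ1 = atan2(B,A) + arccos(C/0.3143) = 0.4369
φ2=120.0° → target in arm frame (0.0435, 0.0330)
  A cos θ + B sin θ = C:  0.0965·cos θ + -0.2501·sin θ = 0.1761
  θ2 = atan2(B,A) + arccos(C/0.2681) = -0.3483
rotate P by −φ3: (0.0068, -0.0542, -0.2501)
  A cos θ + B sin θ = C:  0.1332·cos θ + -0.2501·sin θ = 0.1332
  θ3 = atan2(B,A) + arccos(C/0.2834) = 0.0000

θ₁ = 0.4369, θ₂ = -0.3483, θ₃ = 0.0000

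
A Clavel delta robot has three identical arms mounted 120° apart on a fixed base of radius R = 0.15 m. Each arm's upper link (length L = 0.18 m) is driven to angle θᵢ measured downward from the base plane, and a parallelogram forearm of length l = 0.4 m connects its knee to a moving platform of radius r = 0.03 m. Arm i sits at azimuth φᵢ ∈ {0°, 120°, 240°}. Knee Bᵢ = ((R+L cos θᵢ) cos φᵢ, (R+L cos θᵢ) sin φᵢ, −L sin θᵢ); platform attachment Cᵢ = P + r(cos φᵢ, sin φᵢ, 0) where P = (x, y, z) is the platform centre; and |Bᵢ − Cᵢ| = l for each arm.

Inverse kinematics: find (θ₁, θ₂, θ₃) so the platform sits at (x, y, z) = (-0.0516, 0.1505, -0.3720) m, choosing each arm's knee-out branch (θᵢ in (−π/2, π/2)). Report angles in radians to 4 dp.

φ1=0.0° → target in arm frame (-0.0516, 0.1505)
  A cos θ + B sin θ = C:  0.1716·cos θ + -0.3720·sin θ = -0.1747
  θ1 = atan2(B,A) + arccos(C/0.4097) = 0.8727
φ2=120.0° → target in arm frame (0.1561, -0.0306)
  A=-0.0361, B=-0.3720, C=(l²−L²−A²−y'²−z²)/(2L)=-0.0362
  θ2 = atan2(B,A) + arccos(C/0.3738) = 0.0001
arm 3 (φ=240.0°): x'=-0.1045, y'=-0.1199
  A=0.2245, B=-0.3720, C=(l²−L²−A²−y'²−z²)/(2L)=-0.2100
  √(A²+B²)=0.4345;  θ3 = -1.0277+2.0751 ≈ 1.0474

θ₁ = 0.8727, θ₂ = 0.0001, θ₃ = 1.0474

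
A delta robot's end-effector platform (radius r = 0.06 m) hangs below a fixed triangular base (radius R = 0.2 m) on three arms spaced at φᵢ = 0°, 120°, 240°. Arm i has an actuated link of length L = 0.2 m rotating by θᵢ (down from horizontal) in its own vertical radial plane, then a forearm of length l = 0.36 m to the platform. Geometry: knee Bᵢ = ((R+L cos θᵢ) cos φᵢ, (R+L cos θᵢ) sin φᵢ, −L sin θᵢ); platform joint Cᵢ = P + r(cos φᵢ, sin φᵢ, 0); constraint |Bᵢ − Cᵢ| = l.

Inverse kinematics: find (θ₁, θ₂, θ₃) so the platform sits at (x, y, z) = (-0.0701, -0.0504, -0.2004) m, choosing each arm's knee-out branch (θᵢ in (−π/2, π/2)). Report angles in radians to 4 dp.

θ₁ = 0.7853, θ₂ = 0.4365, θ₃ = -0.2616

arm 1 (φ=0.0°): x'=-0.0701, y'=-0.0504
  e−x'=0.2101;  (l²−L²−(e−x')²−y'²−z²)/2L = 0.0069
  √(A²+B²)=0.2903;  θ1 = -0.7618+1.5470 ≈ 0.7853
φ2=120.0° → target in arm frame (-0.0086, 0.0859)
  e−x'=0.1486;  (l²−L²−(e−x')²−y'²−z²)/2L = 0.0499
  √(A²+B²)=0.2495;  θ2 = -0.9328+1.3692 ≈ 0.4365
arm 3 (φ=240.0°): x'=0.0787, y'=-0.0355
  A=0.0613, B=-0.2004, C=(l²−L²−A²−y'²−z²)/(2L)=0.1111
  √(A²+B²)=0.2096;  θ3 = -1.2739+1.0123 ≈ -0.2616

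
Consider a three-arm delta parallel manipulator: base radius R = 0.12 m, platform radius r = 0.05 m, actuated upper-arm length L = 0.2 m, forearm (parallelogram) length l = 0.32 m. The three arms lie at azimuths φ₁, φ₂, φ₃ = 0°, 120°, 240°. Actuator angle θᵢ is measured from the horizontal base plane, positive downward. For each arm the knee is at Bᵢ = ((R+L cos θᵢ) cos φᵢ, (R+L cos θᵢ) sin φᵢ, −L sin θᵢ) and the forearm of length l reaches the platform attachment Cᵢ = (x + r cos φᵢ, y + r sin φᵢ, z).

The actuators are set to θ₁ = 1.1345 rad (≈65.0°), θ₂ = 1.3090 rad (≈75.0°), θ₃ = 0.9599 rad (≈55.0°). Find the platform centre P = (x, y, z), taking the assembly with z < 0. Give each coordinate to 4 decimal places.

(0.0029, -0.0673, -0.4549)

S1 = (0.1545·cos0.0°, 0.1545·sin0.0°, -0.1813) = (0.1545, 0.0000, -0.1813)
arm 2 at φ=120.0°: (R−r)+L cos θ2 = 0.1218;  S2 = (-0.0609, 0.1055, -0.1932)
φ3=240.0°: virtual centre (-0.0924, -0.1600, -0.1638), radius l
eliminate P² terms by subtracting sphere 1 from 2 and 3
linear system: -0.4308x+0.2109y = -0.0046−-0.0238z; -0.4938x+-0.3199y = 0.0042−0.0349z
Cramer: x(z) = 0.0024-0.0011z;  y(z) = -0.0169+0.1107z
quadratic in z: (1.0123)z²+(0.3591)z+(-0.0461)=0, √Δ=0.5619 → z ∈ {-0.4549, 0.1001}; z = -0.4549 (taking z<0)
x = 0.0029, y = -0.0673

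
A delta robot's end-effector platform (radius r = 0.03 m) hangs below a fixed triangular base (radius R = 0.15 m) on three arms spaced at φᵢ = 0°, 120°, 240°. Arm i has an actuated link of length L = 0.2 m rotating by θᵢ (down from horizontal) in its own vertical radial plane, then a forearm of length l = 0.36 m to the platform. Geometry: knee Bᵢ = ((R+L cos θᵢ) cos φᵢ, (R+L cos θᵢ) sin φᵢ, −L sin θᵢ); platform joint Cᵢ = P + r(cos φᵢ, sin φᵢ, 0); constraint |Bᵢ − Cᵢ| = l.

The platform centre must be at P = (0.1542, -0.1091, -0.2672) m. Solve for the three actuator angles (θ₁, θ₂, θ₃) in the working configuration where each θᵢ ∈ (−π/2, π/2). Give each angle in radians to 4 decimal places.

arm 1 (φ=0.0°): x'=0.1542, y'=-0.1091
  A=-0.0342, B=-0.2672, C=(l²−L²−A²−y'²−z²)/(2L)=0.0128
  γ=atan2(-0.2672,-0.0342)=-1.6981;  ψ=arccos(0.0476)=1.5232;  θ1=γ+ψ≈-0.1749
rotate P by −φ2: (-0.1716, -0.0790, -0.2672)
  A cos θ + B sin θ = C:  0.2916·cos θ + -0.2672·sin θ = -0.1826
  θ2 = atan2(B,A) + arccos(C/0.3955) = 1.3090
rotate P by −φ3: (0.0174, 0.1881, -0.2672)
  e−x'=0.1026;  (l²−L²−(e−x')²−y'²−z²)/2L = -0.0693
  γ=atan2(-0.2672,0.1026)=-1.2041;  ψ=arccos(-0.2420)=1.8152;  θ3=γ+ψ≈0.6111

θ₁ = -0.1749, θ₂ = 1.3090, θ₃ = 0.6111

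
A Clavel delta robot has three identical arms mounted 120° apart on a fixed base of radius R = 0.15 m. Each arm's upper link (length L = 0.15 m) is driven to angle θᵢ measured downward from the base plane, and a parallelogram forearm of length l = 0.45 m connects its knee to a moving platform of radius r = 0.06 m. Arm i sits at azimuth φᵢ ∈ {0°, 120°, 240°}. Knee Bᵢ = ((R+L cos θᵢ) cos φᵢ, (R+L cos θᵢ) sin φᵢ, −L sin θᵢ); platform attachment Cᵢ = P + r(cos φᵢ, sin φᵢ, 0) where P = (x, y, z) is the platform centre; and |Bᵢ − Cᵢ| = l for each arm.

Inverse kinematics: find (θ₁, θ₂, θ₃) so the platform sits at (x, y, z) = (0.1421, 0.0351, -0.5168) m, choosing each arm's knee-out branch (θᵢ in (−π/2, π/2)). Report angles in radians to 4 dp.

θ₁ = 0.5234, θ₂ = 1.1342, θ₃ = 1.3087

arm 1 (φ=0.0°): x'=0.1421, y'=0.0351
  A cos θ + B sin θ = C:  -0.0521·cos θ + -0.5168·sin θ = -0.3034
  γ=atan2(-0.5168,-0.0521)=-1.6713;  ψ=arccos(-0.5842)=2.1947;  θ1=γ+ψ≈0.5234
rotate P by −φ2: (-0.0407, -0.1406, -0.5168)
  A=0.1307, B=-0.5168, C=(l²−L²−A²−y'²−z²)/(2L)=-0.4131
  √(A²+B²)=0.5331;  θ2 = -1.3232+2.4574 ≈ 1.1342
arm 3 (φ=240.0°): x'=-0.1014, y'=0.1055
  e−x'=0.1914;  (l²−L²−(e−x')²−y'²−z²)/2L = -0.4496
  γ=atan2(-0.5168,0.1914)=-1.2160;  ψ=arccos(-0.8157)=2.5248;  θ3=γ+ψ≈1.3087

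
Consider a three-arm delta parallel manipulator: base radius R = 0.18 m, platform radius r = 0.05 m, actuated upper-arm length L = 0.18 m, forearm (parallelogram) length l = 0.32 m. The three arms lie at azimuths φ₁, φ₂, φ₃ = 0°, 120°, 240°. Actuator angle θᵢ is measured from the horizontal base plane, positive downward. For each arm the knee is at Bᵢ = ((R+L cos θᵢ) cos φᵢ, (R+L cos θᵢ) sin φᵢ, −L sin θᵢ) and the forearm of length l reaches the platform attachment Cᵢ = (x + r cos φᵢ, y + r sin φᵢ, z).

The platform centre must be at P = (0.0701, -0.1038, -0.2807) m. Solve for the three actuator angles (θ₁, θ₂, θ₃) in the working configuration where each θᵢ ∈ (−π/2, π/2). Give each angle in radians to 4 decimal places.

φ1=0.0° → target in arm frame (0.0701, -0.1038)
  e−x'=0.0599;  (l²−L²−(e−x')²−y'²−z²)/2L = -0.0643
  θ1 = atan2(B,A) + arccos(C/0.2870) = 0.4363
φ2=120.0° → target in arm frame (-0.1249, -0.0088)
  A cos θ + B sin θ = C:  0.2549·cos θ + -0.2807·sin θ = -0.2052
  γ=atan2(-0.2807,0.2549)=-0.8334;  ψ=arccos(-0.5411)=2.1425;  θ2=γ+ψ≈1.3091
arm 3 (φ=240.0°): x'=0.0548, y'=0.1126
  A cos θ + B sin θ = C:  0.0752·cos θ + -0.2807·sin θ = -0.0753
  γ=atan2(-0.2807,0.0752)=-1.3092;  ψ=arccos(-0.2593)=1.8331;  θ3=γ+ψ≈0.5239

θ₁ = 0.4363, θ₂ = 1.3091, θ₃ = 0.5239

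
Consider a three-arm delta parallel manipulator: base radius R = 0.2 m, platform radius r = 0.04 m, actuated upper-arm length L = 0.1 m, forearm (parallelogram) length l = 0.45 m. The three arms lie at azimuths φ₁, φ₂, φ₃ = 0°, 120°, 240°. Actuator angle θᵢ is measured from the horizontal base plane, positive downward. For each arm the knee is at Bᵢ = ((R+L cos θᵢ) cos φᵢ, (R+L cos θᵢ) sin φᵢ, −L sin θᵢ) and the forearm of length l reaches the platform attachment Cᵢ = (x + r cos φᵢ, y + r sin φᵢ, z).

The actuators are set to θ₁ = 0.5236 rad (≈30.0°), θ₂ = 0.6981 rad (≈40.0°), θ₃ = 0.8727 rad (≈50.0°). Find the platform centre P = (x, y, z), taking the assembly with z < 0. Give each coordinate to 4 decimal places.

(0.0326, 0.0192, -0.4454)

centre 1 = (0.2466·cos0.0°, 0.2466·sin0.0°, -0.0500) = (0.2466, 0.0000, -0.0500)
centre 2 = (0.2366·cos120.0°, 0.2366·sin120.0°, -0.0643) = (-0.1183, 0.2049, -0.0643)
φ3=240.0°: virtual centre (-0.1121, -0.1942, -0.0766), radius l
eliminate P² terms by subtracting sphere 1 from 2 and 3
[-0.7298 0.4098 -0.0286]·P = -0.0032;  [-0.7175 -0.3885 -0.0532]·P = -0.0071
Cramer: x(z) = 0.0072-0.0570z;  y(z) = 0.0051-0.0318z
sphere 1 gives Az²+Bz+C=0 with A=1.0043, B=0.1270, C=-0.1427;  B²−4AC=0.5892;  roots -0.4454, 0.3190;  negative root z = -0.4454
x = 0.0326, y = 0.0192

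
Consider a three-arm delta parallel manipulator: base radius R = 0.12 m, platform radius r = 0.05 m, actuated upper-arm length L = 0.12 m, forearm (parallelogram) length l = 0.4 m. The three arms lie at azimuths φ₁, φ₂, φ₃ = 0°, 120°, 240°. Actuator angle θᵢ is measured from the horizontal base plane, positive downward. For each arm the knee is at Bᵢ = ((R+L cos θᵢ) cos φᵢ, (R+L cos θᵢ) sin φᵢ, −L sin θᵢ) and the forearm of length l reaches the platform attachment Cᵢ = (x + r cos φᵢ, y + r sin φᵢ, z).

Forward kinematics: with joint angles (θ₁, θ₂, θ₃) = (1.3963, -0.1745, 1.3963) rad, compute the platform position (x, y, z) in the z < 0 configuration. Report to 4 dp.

(-0.1259, 0.2181, -0.3741)

arm 1 at φ=0.0°: e+L cos θ1 = 0.0908;  centre 1 = (0.0908, 0.0000, -0.1182)
centre 2 = (0.1882·cos120.0°, 0.1882·sin120.0°, 0.0208) = (-0.0941, 0.1630, 0.0208)
arm 3 at φ=240.0°: e+L cos θ3 = 0.0908;  centre 3 = (-0.0454, -0.0787, -0.1182)
|centre ₂|²−|centre ₁|² = 0.0136;  |centre ₃|²−|centre ₁|² = 0.0000
linear system: -0.3698x+0.3259y = 0.0136−0.2780z; -0.2725x+-0.1573y = 0.0000−0.0000z
det = 0.1470;  x = -0.0146+0.2975z,  y = 0.0253+-0.5154z
quadratic in z: (1.3541)z²+(0.1476)z+(-0.1343)=0, √Δ=0.8655 → z ∈ {-0.3741, 0.2651}; z = -0.3741 (taking z<0)
x = -0.1259, y = 0.2181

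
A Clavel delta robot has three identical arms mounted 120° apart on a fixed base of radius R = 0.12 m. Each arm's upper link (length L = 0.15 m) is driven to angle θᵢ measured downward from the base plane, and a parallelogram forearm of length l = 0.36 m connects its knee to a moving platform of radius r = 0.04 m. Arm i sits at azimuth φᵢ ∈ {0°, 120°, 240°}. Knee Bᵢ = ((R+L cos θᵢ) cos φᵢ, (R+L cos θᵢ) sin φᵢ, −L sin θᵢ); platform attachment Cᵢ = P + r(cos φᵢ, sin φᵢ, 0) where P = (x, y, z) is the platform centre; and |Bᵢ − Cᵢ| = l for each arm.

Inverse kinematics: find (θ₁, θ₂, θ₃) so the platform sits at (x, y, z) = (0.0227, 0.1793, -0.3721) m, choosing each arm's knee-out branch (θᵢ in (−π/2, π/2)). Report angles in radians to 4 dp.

θ₁ = 0.7855, θ₂ = 0.2616, θ₃ = 1.3962

arm 1 (φ=0.0°): x'=0.0227, y'=0.1793
  A cos θ + B sin θ = C:  0.0573·cos θ + -0.3721·sin θ = -0.2226
  √(A²+B²)=0.3765;  θ1 = -1.4180+2.2035 ≈ 0.7855
φ2=120.0° → target in arm frame (0.1439, -0.1093)
  A=-0.0639, B=-0.3721, C=(l²−L²−A²−y'²−z²)/(2L)=-0.1580
  γ=atan2(-0.3721,-0.0639)=-1.7409;  ψ=arccos(-0.4184)=2.0025;  θ2=γ+ψ≈0.2616
arm 3 (φ=240.0°): x'=-0.1666, y'=-0.0700
  A cos θ + B sin θ = C:  0.2466·cos θ + -0.3721·sin θ = -0.3236
  γ=atan2(-0.3721,0.2466)=-0.9855;  ψ=arccos(-0.7249)=2.3817;  θ3=γ+ψ≈1.3962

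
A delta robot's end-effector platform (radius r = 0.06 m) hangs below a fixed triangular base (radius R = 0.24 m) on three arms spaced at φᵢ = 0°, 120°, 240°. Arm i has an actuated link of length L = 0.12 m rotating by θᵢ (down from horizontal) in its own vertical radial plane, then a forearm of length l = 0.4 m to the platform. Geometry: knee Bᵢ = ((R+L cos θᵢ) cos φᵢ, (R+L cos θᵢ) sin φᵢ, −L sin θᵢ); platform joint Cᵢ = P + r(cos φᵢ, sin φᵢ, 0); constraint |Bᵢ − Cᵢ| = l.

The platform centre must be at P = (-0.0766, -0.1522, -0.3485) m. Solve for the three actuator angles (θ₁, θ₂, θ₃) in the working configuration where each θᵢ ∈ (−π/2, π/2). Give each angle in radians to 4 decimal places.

φ1=0.0° → target in arm frame (-0.0766, -0.1522)
  e−x'=0.2566;  (l²−L²−(e−x')²−y'²−z²)/2L = -0.2703
  γ=atan2(-0.3485,0.2566)=-0.9361;  ψ=arccos(-0.6245)=2.2452;  θ1=γ+ψ≈1.3091
arm 2 (φ=120.0°): x'=-0.0935, y'=0.1424
  e−x'=0.2735;  (l²−L²−(e−x')²−y'²−z²)/2L = -0.2956
  θ2 = atan2(B,A) + arccos(C/0.4430) = 1.3960
rotate P by −φ3: (0.1701, 0.0098, -0.3485)
  e−x'=0.0099;  (l²−L²−(e−x')²−y'²−z²)/2L = 0.0998
  θ3 = atan2(B,A) + arccos(C/0.3486) = -0.2620

θ₁ = 1.3091, θ₂ = 1.3960, θ₃ = -0.2620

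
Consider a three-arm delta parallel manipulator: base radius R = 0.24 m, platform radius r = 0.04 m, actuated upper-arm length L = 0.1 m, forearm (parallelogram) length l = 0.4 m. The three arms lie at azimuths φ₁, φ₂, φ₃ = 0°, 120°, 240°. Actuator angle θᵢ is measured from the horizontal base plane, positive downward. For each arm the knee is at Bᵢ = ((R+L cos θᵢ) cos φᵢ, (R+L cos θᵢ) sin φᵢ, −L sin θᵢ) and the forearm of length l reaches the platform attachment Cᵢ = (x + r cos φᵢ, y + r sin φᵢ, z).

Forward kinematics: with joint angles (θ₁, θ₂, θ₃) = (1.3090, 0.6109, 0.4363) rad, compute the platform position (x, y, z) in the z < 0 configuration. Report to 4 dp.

φ1=0.0°: virtual centre (0.2259, 0.0000, -0.0966), radius l
φ2=120.0°: virtual centre (-0.1410, 0.2441, -0.0574), radius l
O3 = (0.2906·cos240.0°, 0.2906·sin240.0°, -0.0423) = (-0.1453, -0.2517, -0.0423)
|O₂|²−|O₁|² = 0.0224;  |O₃|²−|O₁|² = 0.0259
plane₁₂: -0.7337x+0.4883y+0.0785z = 0.0224
det = 0.7318;  x = -0.0327+0.1265z,  y = -0.0032+0.0293z
sphere 1 gives Az²+Bz+C=0 with A=1.0169, B=0.1276, C=-0.0838;  B²−4AC=0.3571;  roots -0.3566, 0.2311;  negative root z = -0.3566
x = -0.0778, y = -0.0137

(-0.0778, -0.0137, -0.3566)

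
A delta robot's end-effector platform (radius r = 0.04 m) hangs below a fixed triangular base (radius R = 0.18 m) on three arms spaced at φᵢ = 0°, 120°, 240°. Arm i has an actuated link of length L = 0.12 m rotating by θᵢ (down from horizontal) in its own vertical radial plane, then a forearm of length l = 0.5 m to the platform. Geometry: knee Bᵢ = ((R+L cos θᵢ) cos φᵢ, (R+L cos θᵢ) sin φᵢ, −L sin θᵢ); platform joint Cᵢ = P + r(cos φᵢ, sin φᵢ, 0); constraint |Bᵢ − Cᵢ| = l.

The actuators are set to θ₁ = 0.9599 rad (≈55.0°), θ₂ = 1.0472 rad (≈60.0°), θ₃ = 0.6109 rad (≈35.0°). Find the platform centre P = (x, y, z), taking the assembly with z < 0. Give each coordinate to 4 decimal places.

φ1=0.0°: virtual centre (0.2088, 0.0000, -0.0983), radius l
φ2=120.0°: virtual centre (-0.1000, 0.1732, -0.1039), radius l
O3 = (0.2383·cos240.0°, 0.2383·sin240.0°, -0.0688) = (-0.1191, -0.2064, -0.0688)
subtract pairs → two planes through P
linear system: -0.6177x+0.3464y = -0.0025−-0.0113z; -0.6560x+-0.4127y = 0.0082−0.0589z
det = 0.4822;  x = -0.0038+0.0327z,  y = -0.0139+0.0908z
sphere 1 gives Az²+Bz+C=0 with A=1.0093, B=0.1802, C=-0.1949;  B²−4AC=0.8194;  roots -0.5377, 0.3592;  negative root z = -0.5377
x = -0.0214, y = -0.0628

(-0.0214, -0.0628, -0.5377)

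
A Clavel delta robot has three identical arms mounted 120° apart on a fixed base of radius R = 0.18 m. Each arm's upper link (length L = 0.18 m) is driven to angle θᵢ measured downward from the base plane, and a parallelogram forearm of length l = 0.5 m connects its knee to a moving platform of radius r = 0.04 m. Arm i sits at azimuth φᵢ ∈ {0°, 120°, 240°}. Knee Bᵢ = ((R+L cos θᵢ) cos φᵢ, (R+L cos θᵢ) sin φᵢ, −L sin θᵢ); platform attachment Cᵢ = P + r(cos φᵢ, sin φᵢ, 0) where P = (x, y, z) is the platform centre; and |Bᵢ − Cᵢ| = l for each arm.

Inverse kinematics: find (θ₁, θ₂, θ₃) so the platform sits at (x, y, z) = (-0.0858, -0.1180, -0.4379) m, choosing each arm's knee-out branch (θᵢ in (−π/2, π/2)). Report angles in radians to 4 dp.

rotate P by −φ1: (-0.0858, -0.1180, -0.4379)
  A cos θ + B sin θ = C:  0.2258·cos θ + -0.4379·sin θ = -0.1085
  √(A²+B²)=0.4927;  θ1 = -1.0947+1.7929 ≈ 0.6982
arm 2 (φ=120.0°): x'=-0.0593, y'=0.1333
  A=0.1993, B=-0.4379, C=(l²−L²−A²−y'²−z²)/(2L)=-0.0879
  √(A²+B²)=0.4811;  θ2 = -1.1437+1.7545 ≈ 0.6108
φ3=240.0° → target in arm frame (0.1451, -0.0153)
  A cos θ + B sin θ = C:  -0.0051·cos θ + -0.4379·sin θ = 0.0711
  γ=atan2(-0.4379,-0.0051)=-1.5824;  ψ=arccos(0.1623)=1.4078;  θ3=γ+ψ≈-0.1746

θ₁ = 0.6982, θ₂ = 0.6108, θ₃ = -0.1746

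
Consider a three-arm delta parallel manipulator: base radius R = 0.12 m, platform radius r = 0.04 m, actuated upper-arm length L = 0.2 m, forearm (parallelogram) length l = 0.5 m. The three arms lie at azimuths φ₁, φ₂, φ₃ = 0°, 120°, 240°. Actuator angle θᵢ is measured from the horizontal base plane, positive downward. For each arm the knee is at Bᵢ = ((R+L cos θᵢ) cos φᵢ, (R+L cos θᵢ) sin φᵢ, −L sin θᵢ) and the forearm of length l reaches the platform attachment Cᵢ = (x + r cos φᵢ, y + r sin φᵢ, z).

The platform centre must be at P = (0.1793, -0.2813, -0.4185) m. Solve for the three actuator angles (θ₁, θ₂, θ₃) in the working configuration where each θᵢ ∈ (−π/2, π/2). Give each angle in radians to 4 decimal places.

θ₁ = 0.0871, θ₂ = 1.3962, θ₃ = 0.1744

rotate P by −φ1: (0.1793, -0.2813, -0.4185)
  A cos θ + B sin θ = C:  -0.0993·cos θ + -0.4185·sin θ = -0.1353
  θ1 = atan2(B,A) + arccos(C/0.4301) = 0.0871
φ2=120.0° → target in arm frame (-0.3333, -0.0146)
  A=0.4133, B=-0.4185, C=(l²−L²−A²−y'²−z²)/(2L)=-0.3404
  γ=atan2(-0.4185,0.4133)=-0.7917;  ψ=arccos(-0.5787)=2.1879;  θ2=γ+ψ≈1.3962
φ3=240.0° → target in arm frame (0.1540, 0.2959)
  A=-0.0740, B=-0.4185, C=(l²−L²−A²−y'²−z²)/(2L)=-0.1455
  γ=atan2(-0.4185,-0.0740)=-1.7457;  ψ=arccos(-0.3423)=1.9201;  θ3=γ+ψ≈0.1744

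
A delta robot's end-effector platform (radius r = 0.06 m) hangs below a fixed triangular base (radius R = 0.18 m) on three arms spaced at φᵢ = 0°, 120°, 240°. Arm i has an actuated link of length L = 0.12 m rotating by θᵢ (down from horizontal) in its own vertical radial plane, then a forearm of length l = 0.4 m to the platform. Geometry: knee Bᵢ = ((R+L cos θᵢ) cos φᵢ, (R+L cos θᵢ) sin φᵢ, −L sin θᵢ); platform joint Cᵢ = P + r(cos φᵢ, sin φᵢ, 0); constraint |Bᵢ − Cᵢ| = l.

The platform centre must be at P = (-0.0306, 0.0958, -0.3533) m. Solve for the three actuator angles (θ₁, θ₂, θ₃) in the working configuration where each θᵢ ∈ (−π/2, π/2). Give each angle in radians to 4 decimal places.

arm 1 (φ=0.0°): x'=-0.0306, y'=0.0958
  A=0.1506, B=-0.3533, C=(l²−L²−A²−y'²−z²)/(2L)=-0.0462
  θ1 = atan2(B,A) + arccos(C/0.3841) = 0.5234
rotate P by −φ2: (0.0983, -0.0214, -0.3533)
  e−x'=0.0217;  (l²−L²−(e−x')²−y'²−z²)/2L = 0.0827
  θ2 = atan2(B,A) + arccos(C/0.3540) = -0.1744
φ3=240.0° → target in arm frame (-0.0677, -0.0744)
  e−x'=0.1877;  (l²−L²−(e−x')²−y'²−z²)/2L = -0.0832
  θ3 = atan2(B,A) + arccos(C/0.4000) = 0.6979

θ₁ = 0.5234, θ₂ = -0.1744, θ₃ = 0.6979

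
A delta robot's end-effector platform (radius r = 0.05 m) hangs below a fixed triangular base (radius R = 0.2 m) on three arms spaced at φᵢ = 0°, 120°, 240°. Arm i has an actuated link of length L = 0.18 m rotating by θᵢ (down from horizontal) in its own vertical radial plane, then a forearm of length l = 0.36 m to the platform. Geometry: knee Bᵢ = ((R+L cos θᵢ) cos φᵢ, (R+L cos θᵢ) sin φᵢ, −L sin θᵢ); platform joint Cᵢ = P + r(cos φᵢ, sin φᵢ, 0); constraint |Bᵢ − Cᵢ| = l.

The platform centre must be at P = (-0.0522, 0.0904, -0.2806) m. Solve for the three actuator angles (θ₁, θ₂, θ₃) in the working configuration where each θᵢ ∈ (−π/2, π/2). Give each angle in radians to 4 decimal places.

rotate P by −φ1: (-0.0522, 0.0904, -0.2806)
  A cos θ + B sin θ = C:  0.2022·cos θ + -0.2806·sin θ = -0.0850
  γ=atan2(-0.2806,0.2022)=-0.9464;  ψ=arccos(-0.2457)=1.8190;  θ1=γ+ψ≈0.8727
φ2=120.0° → target in arm frame (0.1044, 0.0000)
  e−x'=0.0456;  (l²−L²−(e−x')²−y'²−z²)/2L = 0.0455
  γ=atan2(-0.2806,0.0456)=-1.4097;  ψ=arccos(0.1601)=1.4100;  θ2=γ+ψ≈0.0004
rotate P by −φ3: (-0.0522, -0.0904, -0.2806)
  A cos θ + B sin θ = C:  0.2022·cos θ + -0.2806·sin θ = -0.0850
  θ3 = atan2(B,A) + arccos(C/0.3459) = 0.8726

θ₁ = 0.8727, θ₂ = 0.0004, θ₃ = 0.8726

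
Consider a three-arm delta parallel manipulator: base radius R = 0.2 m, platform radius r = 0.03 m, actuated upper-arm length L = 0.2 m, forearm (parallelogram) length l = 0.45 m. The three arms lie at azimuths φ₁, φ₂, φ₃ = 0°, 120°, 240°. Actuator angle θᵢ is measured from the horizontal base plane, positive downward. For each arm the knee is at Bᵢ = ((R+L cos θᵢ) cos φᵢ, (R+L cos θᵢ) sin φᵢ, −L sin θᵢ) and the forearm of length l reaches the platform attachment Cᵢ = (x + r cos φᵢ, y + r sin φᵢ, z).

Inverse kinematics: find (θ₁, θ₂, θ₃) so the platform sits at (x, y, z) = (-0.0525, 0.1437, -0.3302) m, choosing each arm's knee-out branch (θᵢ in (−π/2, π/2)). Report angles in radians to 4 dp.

arm 1 (φ=0.0°): x'=-0.0525, y'=0.1437
  A=0.2225, B=-0.3302, C=(l²−L²−A²−y'²−z²)/(2L)=-0.0417
  θ1 = atan2(B,A) + arccos(C/0.3982) = 0.6979
rotate P by −φ2: (0.1507, -0.0264, -0.3302)
  A cos θ + B sin θ = C:  0.0193·cos θ + -0.3302·sin θ = 0.1310
  γ=atan2(-0.3302,0.0193)=-1.5124;  ψ=arccos(0.3960)=1.1636;  θ2=γ+ψ≈-0.3488
rotate P by −φ3: (-0.0982, -0.1173, -0.3302)
  e−x'=0.2682;  (l²−L²−(e−x')²−y'²−z²)/2L = -0.0806
  θ3 = atan2(B,A) + arccos(C/0.4254) = 0.8727

θ₁ = 0.6979, θ₂ = -0.3488, θ₃ = 0.8727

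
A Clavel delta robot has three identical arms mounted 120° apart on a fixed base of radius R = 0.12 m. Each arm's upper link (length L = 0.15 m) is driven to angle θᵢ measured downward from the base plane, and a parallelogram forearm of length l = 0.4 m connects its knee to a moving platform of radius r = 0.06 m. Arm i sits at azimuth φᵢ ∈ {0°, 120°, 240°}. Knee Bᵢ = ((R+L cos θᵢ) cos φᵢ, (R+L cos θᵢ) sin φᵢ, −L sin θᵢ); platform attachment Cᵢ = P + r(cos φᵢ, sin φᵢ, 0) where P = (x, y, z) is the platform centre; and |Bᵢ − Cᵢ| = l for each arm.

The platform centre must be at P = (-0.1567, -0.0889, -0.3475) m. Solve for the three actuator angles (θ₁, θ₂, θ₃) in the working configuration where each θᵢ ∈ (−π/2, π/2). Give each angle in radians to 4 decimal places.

θ₁ = 0.8731, θ₂ = 0.3493, θ₃ = -0.2615

φ1=0.0° → target in arm frame (-0.1567, -0.0889)
  A=0.2167, B=-0.3475, C=(l²−L²−A²−y'²−z²)/(2L)=-0.1271
  θ1 = atan2(B,A) + arccos(C/0.4095) = 0.8731
arm 2 (φ=120.0°): x'=0.0014, y'=0.1802
  e−x'=0.0586;  (l²−L²−(e−x')²−y'²−z²)/2L = -0.0638
  √(A²+B²)=0.3524;  θ2 = -1.4036+1.7529 ≈ 0.3493
rotate P by −φ3: (0.1553, -0.0913, -0.3475)
  A cos θ + B sin θ = C:  -0.0953·cos θ + -0.3475·sin θ = -0.0022
  γ=atan2(-0.3475,-0.0953)=-1.8386;  ψ=arccos(-0.0062)=1.5770;  θ3=γ+ψ≈-0.2615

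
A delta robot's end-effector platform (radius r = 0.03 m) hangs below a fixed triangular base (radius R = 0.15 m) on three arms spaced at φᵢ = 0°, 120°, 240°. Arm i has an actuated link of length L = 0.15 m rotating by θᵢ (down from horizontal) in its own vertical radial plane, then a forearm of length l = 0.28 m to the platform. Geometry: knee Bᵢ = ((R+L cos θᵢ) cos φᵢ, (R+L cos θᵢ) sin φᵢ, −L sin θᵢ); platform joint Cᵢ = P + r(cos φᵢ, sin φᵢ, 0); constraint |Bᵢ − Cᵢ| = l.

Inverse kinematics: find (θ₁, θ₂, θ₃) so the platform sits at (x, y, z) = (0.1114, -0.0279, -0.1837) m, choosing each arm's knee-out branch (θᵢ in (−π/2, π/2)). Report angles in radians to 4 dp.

θ₁ = -0.3496, θ₂ = 1.1344, θ₃ = 0.8728

rotate P by −φ1: (0.1114, -0.0279, -0.1837)
  e−x'=0.0086;  (l²−L²−(e−x')²−y'²−z²)/2L = 0.0710
  γ=atan2(-0.1837,0.0086)=-1.5240;  ψ=arccos(0.3861)=1.1744;  θ1=γ+ψ≈-0.3496
arm 2 (φ=120.0°): x'=-0.0799, y'=-0.0825
  A=0.1999, B=-0.1837, C=(l²−L²−A²−y'²−z²)/(2L)=-0.0820
  √(A²+B²)=0.2715;  θ2 = -0.7433+1.8777 ≈ 1.1344
arm 3 (φ=240.0°): x'=-0.0315, y'=0.1104
  e−x'=0.1515;  (l²−L²−(e−x')²−y'²−z²)/2L = -0.0433
  √(A²+B²)=0.2381;  θ3 = -0.8810+1.7538 ≈ 0.8728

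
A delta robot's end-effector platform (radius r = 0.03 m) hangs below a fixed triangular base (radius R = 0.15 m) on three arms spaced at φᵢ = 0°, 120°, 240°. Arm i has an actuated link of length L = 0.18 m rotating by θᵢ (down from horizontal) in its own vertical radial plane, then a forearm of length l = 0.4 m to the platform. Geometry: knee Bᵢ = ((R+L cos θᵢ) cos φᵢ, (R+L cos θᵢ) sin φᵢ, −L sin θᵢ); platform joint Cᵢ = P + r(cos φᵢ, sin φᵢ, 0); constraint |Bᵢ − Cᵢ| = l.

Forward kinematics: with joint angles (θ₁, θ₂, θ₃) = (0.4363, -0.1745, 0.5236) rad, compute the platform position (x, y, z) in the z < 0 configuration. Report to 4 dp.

arm 1 at φ=0.0°: (R−r)+L cos θ1 = 0.2831;  O1 = (0.2831, 0.0000, -0.0761)
arm 2 at φ=120.0°: (R−r)+L cos θ2 = 0.2973;  O2 = (-0.1486, 0.2574, 0.0313)
arm 3 at φ=240.0°: (R−r)+L cos θ3 = 0.2759;  O3 = (-0.1379, -0.2389, -0.0900)
|O₂|²−|O₁|² = 0.0034;  |O₃|²−|O₁|² = -0.0017
[-0.8635 0.5149 0.2146]·P = 0.0034;  [-0.8422 -0.4778 -0.0279]·P = -0.0017
det = 0.8463;  x = -0.0009+0.1042z,  y = 0.0052+-0.2420z
sphere 1 gives Az²+Bz+C=0 with A=1.0694, B=0.0904, C=-0.0735;  B²−4AC=0.3227;  roots -0.3079, 0.2233;  negative root z = -0.3079
x = -0.0329, y = 0.0797

(-0.0329, 0.0797, -0.3079)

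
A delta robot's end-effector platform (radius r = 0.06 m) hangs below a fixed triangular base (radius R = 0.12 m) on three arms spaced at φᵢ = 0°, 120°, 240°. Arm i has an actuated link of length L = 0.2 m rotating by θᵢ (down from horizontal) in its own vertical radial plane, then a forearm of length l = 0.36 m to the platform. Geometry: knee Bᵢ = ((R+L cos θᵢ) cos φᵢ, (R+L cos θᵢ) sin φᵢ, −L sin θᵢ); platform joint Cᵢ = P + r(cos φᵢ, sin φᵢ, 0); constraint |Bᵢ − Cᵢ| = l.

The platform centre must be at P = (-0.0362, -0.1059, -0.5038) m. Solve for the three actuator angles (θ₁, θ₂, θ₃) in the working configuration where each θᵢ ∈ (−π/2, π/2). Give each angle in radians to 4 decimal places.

φ1=0.0° → target in arm frame (-0.0362, -0.1059)
  A=0.0962, B=-0.5038, C=(l²−L²−A²−y'²−z²)/(2L)=-0.4617
  γ=atan2(-0.5038,0.0962)=-1.3821;  ψ=arccos(-0.9002)=2.6910;  θ1=γ+ψ≈1.3089
arm 2 (φ=120.0°): x'=-0.0736, y'=0.0843
  e−x'=0.1336;  (l²−L²−(e−x')²−y'²−z²)/2L = -0.4729
  γ=atan2(-0.5038,0.1336)=-1.3116;  ψ=arccos(-0.9074)=2.7078;  θ2=γ+ψ≈1.3962
rotate P by −φ3: (0.1098, 0.0216, -0.5038)
  A=-0.0498, B=-0.5038, C=(l²−L²−A²−y'²−z²)/(2L)=-0.4179
  θ3 = atan2(B,A) + arccos(C/0.5063) = 0.8725

θ₁ = 1.3089, θ₂ = 1.3962, θ₃ = 0.8725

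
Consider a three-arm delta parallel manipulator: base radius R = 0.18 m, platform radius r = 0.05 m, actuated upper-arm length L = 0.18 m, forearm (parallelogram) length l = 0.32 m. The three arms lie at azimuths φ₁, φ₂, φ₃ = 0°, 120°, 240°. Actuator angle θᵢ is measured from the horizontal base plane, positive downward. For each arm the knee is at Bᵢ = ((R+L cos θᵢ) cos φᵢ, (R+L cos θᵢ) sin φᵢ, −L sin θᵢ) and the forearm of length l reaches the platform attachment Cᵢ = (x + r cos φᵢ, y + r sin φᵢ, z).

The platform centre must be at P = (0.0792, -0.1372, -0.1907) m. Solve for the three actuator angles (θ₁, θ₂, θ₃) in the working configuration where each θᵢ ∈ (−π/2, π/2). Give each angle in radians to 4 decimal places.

arm 1 (φ=0.0°): x'=0.0792, y'=-0.1372
  A cos θ + B sin θ = C:  0.0508·cos θ + -0.1907·sin θ = 0.0340
  √(A²+B²)=0.1974;  θ1 = -1.3105+1.3978 ≈ 0.0874
φ2=120.0° → target in arm frame (-0.1584, 0.0000)
  A cos θ + B sin θ = C:  0.2884·cos θ + -0.1907·sin θ = -0.1376
  √(A²+B²)=0.3458;  θ2 = -0.5842+1.9802 ≈ 1.3960
rotate P by −φ3: (0.0792, 0.1372, -0.1907)
  e−x'=0.0508;  (l²−L²−(e−x')²−y'²−z²)/2L = 0.0340
  θ3 = atan2(B,A) + arccos(C/0.1973) = 0.0872

θ₁ = 0.0874, θ₂ = 1.3960, θ₃ = 0.0872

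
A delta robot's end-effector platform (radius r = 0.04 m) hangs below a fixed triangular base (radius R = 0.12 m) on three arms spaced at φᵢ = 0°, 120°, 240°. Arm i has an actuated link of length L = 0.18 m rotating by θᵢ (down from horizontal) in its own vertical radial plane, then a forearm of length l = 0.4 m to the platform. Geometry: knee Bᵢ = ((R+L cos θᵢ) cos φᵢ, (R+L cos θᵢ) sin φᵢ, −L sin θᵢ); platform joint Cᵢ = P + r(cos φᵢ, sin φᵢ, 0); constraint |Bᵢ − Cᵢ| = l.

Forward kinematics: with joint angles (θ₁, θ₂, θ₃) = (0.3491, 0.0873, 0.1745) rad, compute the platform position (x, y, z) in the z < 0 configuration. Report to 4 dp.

(-0.0363, 0.0122, -0.3415)

φ1=0.0°: virtual centre (0.2491, 0.0000, -0.0616), radius l
φ2=120.0°: virtual centre (-0.1297, 0.2246, -0.0157), radius l
arm 3 at φ=240.0°: (R−r)+L cos θ3 = 0.2573;  centre 3 = (-0.1286, -0.2228, -0.0313)
subtract pairs → two planes through P
[-0.7576 0.4491 0.0918]·P = 0.0016;  [-0.7556 -0.4456 0.0606]·P = 0.0013
det = 0.6769;  x = -0.0019+0.1006z,  y = 0.0004+-0.0345z
quadratic in z: (1.0113)z²+(0.0726)z+(-0.0932)=0, √Δ=0.6182 → z ∈ {-0.3415, 0.2698}; z = -0.3415 (taking z<0)
x = -0.0363, y = 0.0122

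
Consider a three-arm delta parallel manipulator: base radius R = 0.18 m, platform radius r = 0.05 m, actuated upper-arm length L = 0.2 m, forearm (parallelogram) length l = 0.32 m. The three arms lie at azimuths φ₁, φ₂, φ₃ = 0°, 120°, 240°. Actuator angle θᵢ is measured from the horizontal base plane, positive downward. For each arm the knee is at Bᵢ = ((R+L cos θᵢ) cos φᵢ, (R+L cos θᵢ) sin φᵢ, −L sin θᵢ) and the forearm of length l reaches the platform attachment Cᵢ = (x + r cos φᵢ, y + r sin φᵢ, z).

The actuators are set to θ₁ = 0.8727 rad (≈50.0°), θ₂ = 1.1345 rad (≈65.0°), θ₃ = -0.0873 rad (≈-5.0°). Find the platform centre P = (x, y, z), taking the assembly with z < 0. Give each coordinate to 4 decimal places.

arm 1 at φ=0.0°: (R−r)+L cos θ1 = 0.2586;  S1 = (0.2586, 0.0000, -0.1532)
φ2=120.0°: virtual centre (-0.1073, 0.1858, -0.1813), radius l
φ3=240.0°: virtual centre (-0.1646, -0.2851, 0.0174), radius l
eliminate P² terms by subtracting sphere 1 from 2 and 3
[-0.7316 0.3716 -0.0561]·P = -0.0114;  [-0.8463 -0.5703 0.3413]·P = 0.0184
Cramer: x(z) = -0.0004+0.1296z;  y(z) = -0.0316+0.4062z
sphere 1 gives Az²+Bz+C=0 with A=1.1818, B=0.2136, C=-0.0109;  B²−4AC=0.0970;  roots -0.2221, 0.0414;  negative root z = -0.2221
x = -0.0292, y = -0.1219

(-0.0292, -0.1219, -0.2221)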